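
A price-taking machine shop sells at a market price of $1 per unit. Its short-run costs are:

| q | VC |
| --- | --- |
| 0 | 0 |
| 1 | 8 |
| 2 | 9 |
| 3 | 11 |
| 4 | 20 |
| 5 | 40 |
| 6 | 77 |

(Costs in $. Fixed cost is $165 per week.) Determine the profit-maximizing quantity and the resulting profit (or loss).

q = 0 (shut down); profit = -$165

Compute π = P·q − TC at each output: q=0: -165; q=1: -172; q=2: -172; q=3: -173; q=4: -181; q=5: -200; q=6: -236.
Profit is highest at q = 0. Equivalently, the lowest AVC in the table is 11/3 ≈ $3.67 at q = 3, and P = $1 falls below it — price never covers variable cost, so the firm shuts down and loses only its fixed cost.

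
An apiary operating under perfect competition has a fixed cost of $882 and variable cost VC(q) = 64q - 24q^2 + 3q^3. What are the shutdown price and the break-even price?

Shutdown price = min AVC. AVC = 64 - 24q + 3q^2, with vertex at q = 4 and minimum $16.
ATC = 882/q + 64 - 24q + 3q^2. Setting dATC/dq = −882/q^2 − 24 + 6q = 0 gives q = 7 (since 6·7^3 − 24·7^2 = 882).
min ATC = 882/7 + 64 − 24·7 + 3·7^2 = $169. That is the break-even price.
Between these two prices the firm operates at a loss; above $169 it earns a profit.

Shutdown price = $16; break-even price = $169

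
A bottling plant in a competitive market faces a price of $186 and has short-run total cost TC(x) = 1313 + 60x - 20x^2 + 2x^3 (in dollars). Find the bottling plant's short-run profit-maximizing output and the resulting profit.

AVC = 60 - 20x + 2x^2; min AVC = $10 at x = 5. Since P = $186 ≥ min AVC, the firm produces.
MC = 60 - 40x + 6x^2. Setting P = MC and taking the root on the rising branch gives x* = 9.
TR = 186·9 = 1674. TC = 1313 + 378 = 1691. Profit = 1674 − 1691 = -$17.
By producing, the firm covers all variable cost plus $1296 of fixed cost; shutting down would lose the full $1313.

Profit = -$17 at x = 9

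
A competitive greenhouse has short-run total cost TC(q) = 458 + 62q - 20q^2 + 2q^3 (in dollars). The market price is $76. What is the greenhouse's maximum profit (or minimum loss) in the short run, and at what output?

Profit = -$66 at q = 7

AVC = 62 - 20q + 2q^2 has its minimum $12 at q = 5; price $76 clears that bar, so the firm operates.
With MC = 62 - 40q + 6q^2, P = MC on the upward-sloping part at q* = 7.
TR = 76·7 = 532. TC = 458 + 140 = 598. Profit = 532 − 598 = -$66.
That loss of $66 beats the $458 the firm would lose by shutting down; producing recovers $392 of fixed cost.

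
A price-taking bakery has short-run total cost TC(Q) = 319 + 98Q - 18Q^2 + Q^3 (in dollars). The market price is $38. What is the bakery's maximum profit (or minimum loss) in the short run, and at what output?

Profit = -$119 at Q = 10

AVC = 98 - 18Q + Q^2; min AVC = $17 at Q = 9. Since P = $38 ≥ min AVC, the firm produces.
With MC = 98 - 36Q + 3Q^2, P = MC on the upward-sloping part at Q* = 10.
TR = 38·10 = 380. TC = 319 + 180 = 499. Profit = 380 − 499 = -$119.
Shutting down would mean losing the fixed cost of $319, so operating at a loss of $119 is better by $200.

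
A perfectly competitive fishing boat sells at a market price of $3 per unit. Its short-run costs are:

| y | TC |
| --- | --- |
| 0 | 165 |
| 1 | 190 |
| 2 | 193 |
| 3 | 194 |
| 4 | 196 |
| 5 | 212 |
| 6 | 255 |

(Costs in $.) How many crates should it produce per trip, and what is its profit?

Tabulate TR − TC: y=0: -165; y=1: -187; y=2: -187; y=3: -185; y=4: -184; y=5: -197; y=6: -237.
Profit is highest at y = 0. Equivalently, the lowest AVC in the table is 31/4 ≈ $7.75 at y = 4, and P = $3 falls below it — price never covers variable cost, so the firm shuts down and loses only its fixed cost.

y = 0 (shut down); profit = -$165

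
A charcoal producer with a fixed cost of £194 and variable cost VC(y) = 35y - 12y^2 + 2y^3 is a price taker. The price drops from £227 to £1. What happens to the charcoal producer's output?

Output falls from 8 to 0 (the firm shuts down)

AVC = 35 - 12y + 2y^2, minimized at y = 3 where min AVC = £17. MC = 35 - 24y + 6y^2.
With P = £227 above the shutdown price, P = MC gives y = 8.
At P = £1 < min AVC = £17, price no longer covers variable cost at any output, so the firm shuts down: y = 0.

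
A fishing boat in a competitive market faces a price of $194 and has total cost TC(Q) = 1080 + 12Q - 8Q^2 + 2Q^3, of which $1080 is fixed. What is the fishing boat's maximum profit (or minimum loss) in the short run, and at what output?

AVC = 12 - 8Q + 2Q^2 has its minimum $4 at Q = 2; price $194 clears that bar, so the firm operates.
MC = 12 - 16Q + 6Q^2. Setting P = MC and taking the root on the rising branch gives Q* = 7.
TR = 194·7 = 1358. TC = 1080 + 378 = 1458. Profit = 1358 − 1458 = -$100.
Shutting down would mean losing the fixed cost of $1080, so operating at a loss of $100 is better by $980.

Profit = -$100 at Q = 7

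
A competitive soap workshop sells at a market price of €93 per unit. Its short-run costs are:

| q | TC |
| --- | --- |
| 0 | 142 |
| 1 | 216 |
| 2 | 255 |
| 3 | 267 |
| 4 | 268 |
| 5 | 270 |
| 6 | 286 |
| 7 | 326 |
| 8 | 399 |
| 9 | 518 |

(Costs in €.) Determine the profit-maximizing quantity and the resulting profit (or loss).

q = 8; profit = €345

Compute π = P·q − TC at each output: q=0: -142; q=1: -123; q=2: -69; q=3: 12; q=4: 104; q=5: 195; q=6: 272; q=7: 325; q=8: 345; q=9: 319.
Profit is maximized at q = 8. AVC there is 257/8 = €32.12 ≤ P, so producing beats shutting down (which would give -€142).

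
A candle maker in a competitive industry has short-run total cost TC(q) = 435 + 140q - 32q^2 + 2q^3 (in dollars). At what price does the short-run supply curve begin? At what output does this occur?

$12 per unit, at q = 8

The shutdown price is the minimum of AVC. VC = 140q - 32q^2 + 2q^3, so AVC = 140 - 32q + 2q^2.
dAVC/dq = -32 + 4q = 0 gives q = 8. min AVC = 140 - 32·8 + 2·8^2 = 12.
For P < $12 the firm produces nothing.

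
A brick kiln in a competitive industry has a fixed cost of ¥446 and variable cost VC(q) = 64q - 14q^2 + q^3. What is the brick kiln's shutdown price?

Short-run supply begins at min AVC. From VC = 64q - 14q^2 + q^3, AVC = 64 - 14q + q^2.
At the minimum of AVC, MC = AVC. MC = 64 - 28q + 3q^2; setting MC = AVC gives 2q^2 - 14q = 0, so q = 7. min AVC = 15.
So the shutdown price is ¥15.

¥15 per unit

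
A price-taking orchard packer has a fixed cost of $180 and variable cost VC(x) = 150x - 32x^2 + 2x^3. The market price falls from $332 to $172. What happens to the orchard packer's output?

Output falls from 13 to 11

MC = 150 - 64x + 6x^2; the shutdown threshold is min AVC = $22 (at x = 8).
With P = $332 above the shutdown price, P = MC gives x = 13.
At P = $172 ≥ min AVC, set P = MC: x = 11. The firm stays open but cuts output.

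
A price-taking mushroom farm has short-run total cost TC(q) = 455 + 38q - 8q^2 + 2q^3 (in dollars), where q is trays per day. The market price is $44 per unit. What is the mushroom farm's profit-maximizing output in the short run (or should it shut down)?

Variable cost is VC = 38q - 8q^2 + 2q^3, so AVC = VC/q = 38 - 8q + 2q^2 and MC = dTC/dq = 38 - 16q + 6q^2.
The AVC parabola has its vertex at q = 8/4 = 2, where AVC = 38 - 8·2 + 2·2^2 = $30.
Since P = $44 ≥ min AVC = $30, price covers variable cost and the firm should produce.
Solving P = MC: -6 - 16q + 6q^2 = 0 ⇒ q = -1/3 or 3. On the upward-sloping branch, q* = 3.
Check: AVC at q = 3 is $32 ≤ P, so revenue covers variable cost.
Profit = P·q − TC = 44·3 − 551 = -$419, a loss, but smaller than the $455 fixed cost the firm would lose by shutting down.

Produce at q = 3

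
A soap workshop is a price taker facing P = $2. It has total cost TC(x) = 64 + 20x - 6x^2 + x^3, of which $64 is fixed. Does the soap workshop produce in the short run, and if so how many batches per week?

From TC, MC = TC'(x) = 20 - 12x + 3x^2 and AVC = VC/x = 20 - 6x + x^2.
AVC is minimized where dAVC/dx = -6 + 2x = 0, at x = 3; min AVC = 20 - 6·3 + 3^2 = $11.
Since P = $2 < min AVC = $11, price fails to cover variable cost at any output.
The firm minimizes its loss by shutting down and losing only its fixed cost of $64.

Shut down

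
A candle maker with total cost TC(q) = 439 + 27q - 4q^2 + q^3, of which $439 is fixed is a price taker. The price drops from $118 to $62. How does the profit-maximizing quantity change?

Output falls from 7 to 5

MC = 27 - 8q + 3q^2; the shutdown threshold is min AVC = $23 (at q = 2).
At P = $118 ≥ min AVC, set P = MC on the rising branch: q = 7.
At P = $62 ≥ min AVC, set P = MC: q = 5. The firm stays open but cuts output.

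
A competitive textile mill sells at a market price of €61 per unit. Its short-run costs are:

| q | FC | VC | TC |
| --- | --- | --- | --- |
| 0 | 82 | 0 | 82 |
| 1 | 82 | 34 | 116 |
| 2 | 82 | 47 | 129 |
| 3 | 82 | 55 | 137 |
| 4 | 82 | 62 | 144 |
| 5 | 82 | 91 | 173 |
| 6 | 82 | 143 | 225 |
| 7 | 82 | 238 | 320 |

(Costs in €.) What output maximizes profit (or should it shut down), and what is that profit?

Compute π = P·q − TC at each output: q=0: -82; q=1: -55; q=2: -7; q=3: 46; q=4: 100; q=5: 132; q=6: 141; q=7: 107.
Profit is maximized at q = 6. AVC there is 143/6 = €23.83 ≤ P, so producing beats shutting down (which would give -€82).

q = 6; profit = €141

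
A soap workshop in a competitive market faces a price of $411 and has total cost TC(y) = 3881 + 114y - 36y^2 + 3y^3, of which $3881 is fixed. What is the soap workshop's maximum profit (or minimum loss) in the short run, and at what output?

Profit = -$251 at y = 11

AVC = 114 - 36y + 3y^2 has its minimum $6 at y = 6; price $411 clears that bar, so the firm operates.
MC = 114 - 72y + 9y^2. Setting P = MC and taking the root on the rising branch gives y* = 11.
TR = 411·11 = 4521. TC = 3881 + 891 = 4772. Profit = 4521 − 4772 = -$251.
By producing, the firm covers all variable cost plus $3630 of fixed cost; shutting down would lose the full $3881.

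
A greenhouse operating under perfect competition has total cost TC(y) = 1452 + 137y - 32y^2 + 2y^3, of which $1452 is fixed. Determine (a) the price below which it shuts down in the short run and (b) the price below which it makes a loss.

Shutdown price = min AVC. AVC = 137 - 32y + 2y^2, with vertex at y = 8 and minimum $9.
ATC = 1452/y + 137 - 32y + 2y^2. Setting dATC/dy = −1452/y^2 − 32 + 4y = 0 gives y = 11 (since 4·11^3 − 32·11^2 = 1452).
min ATC = 1452/11 + 137 − 32·11 + 2·11^2 = $159. That is the break-even price.
Between these two prices the firm operates at a loss; above $159 it earns a profit.

Shutdown price = $9; break-even price = $159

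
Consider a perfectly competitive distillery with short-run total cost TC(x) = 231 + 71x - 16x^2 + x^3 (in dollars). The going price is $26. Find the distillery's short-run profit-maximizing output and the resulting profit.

Profit = -$69 at x = 9

AVC = 71 - 16x + x^2 has its minimum $7 at x = 8; price $26 clears that bar, so the firm operates.
With MC = 71 - 32x + 3x^2, P = MC on the upward-sloping part at x* = 9.
TR = 26·9 = 234. TC = 231 + 72 = 303. Profit = 234 − 303 = -$69.
That loss of $69 beats the $231 the firm would lose by shutting down; producing recovers $162 of fixed cost.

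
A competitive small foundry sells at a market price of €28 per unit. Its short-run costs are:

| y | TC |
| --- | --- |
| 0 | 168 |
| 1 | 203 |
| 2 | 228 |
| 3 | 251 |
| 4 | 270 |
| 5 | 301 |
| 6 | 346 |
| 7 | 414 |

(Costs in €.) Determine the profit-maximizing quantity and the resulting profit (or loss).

Profit at each row (π = 28y − TC): y=0: -168; y=1: -175; y=2: -172; y=3: -167; y=4: -158; y=5: -161; y=6: -178; y=7: -218.
Profit is maximized at y = 4. AVC there is 102/4 = €25.50 ≤ P, so producing beats shutting down (which would give -€168).

y = 4; profit = -€158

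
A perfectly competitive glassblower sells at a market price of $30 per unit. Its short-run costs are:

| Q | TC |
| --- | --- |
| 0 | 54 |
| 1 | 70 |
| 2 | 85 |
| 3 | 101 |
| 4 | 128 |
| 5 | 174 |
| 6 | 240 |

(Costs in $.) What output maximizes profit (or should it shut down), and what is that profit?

Q = 4; profit = -$8

Compute π = P·Q − TC at each output: Q=0: -54; Q=1: -40; Q=2: -25; Q=3: -11; Q=4: -8; Q=5: -24; Q=6: -60.
Profit is maximized at Q = 4. AVC there is 74/4 = $18.50 ≤ P, so producing beats shutting down (which would give -$54).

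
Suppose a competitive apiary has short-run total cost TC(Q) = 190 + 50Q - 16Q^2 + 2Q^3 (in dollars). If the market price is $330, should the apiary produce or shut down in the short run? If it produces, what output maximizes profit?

From TC, MC = TC'(Q) = 50 - 32Q + 6Q^2 and AVC = VC/Q = 50 - 16Q + 2Q^2.
AVC hits its minimum where MC = AVC, at Q = 4, giving min AVC = 50 - 16·4 + 2·4^2 = $18.
Because $330 ≥ $18, revenue can cover variable cost; the firm operates.
Solving P = MC: -280 - 32Q + 6Q^2 = 0 ⇒ Q = -14/3 or 10. On the upward-sloping branch, Q* = 10.
Check: AVC at Q = 10 is $90 ≤ P, so revenue covers variable cost.
Profit = P·Q − TC = 330·10 − 1090 = $2210.

Produce at Q = 10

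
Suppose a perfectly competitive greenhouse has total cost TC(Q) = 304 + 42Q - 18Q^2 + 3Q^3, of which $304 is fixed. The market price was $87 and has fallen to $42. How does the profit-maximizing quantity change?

MC = 42 - 36Q + 9Q^2; the shutdown threshold is min AVC = $15 (at Q = 3).
With P = $87 above the shutdown price, P = MC gives Q = 5.
At P = $42 ≥ min AVC, set P = MC: Q = 4. The firm stays open but cuts output.

Output falls from 5 to 4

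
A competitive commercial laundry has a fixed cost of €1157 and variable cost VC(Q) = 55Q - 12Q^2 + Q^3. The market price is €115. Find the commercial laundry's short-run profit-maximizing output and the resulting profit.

AVC = 55 - 12Q + Q^2 has its minimum €19 at Q = 6; price €115 clears that bar, so the firm operates.
MC = 55 - 24Q + 3Q^2. Setting P = MC and taking the root on the rising branch gives Q* = 10.
TR = 115·10 = 1150. TC = 1157 + 350 = 1507. Profit = 1150 − 1507 = -€357.
Shutting down would mean losing the fixed cost of €1157, so operating at a loss of €357 is better by €800.

Profit = -€357 at Q = 10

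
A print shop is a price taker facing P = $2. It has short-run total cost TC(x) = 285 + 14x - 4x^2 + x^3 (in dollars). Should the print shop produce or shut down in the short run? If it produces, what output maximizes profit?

Variable cost is VC = 14x - 4x^2 + x^3, so AVC = VC/x = 14 - 4x + x^2 and MC = dTC/dx = 14 - 8x + 3x^2.
The AVC parabola has its vertex at x = 4/2 = 2, where AVC = 14 - 4·2 + 2^2 = $10.
Since P = $2 < min AVC = $10, price fails to cover variable cost at any output.
Shutting down limits the loss to fixed cost, $285.

Shut down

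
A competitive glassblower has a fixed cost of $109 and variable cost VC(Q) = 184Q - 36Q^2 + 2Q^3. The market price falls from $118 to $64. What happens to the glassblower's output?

AVC = 184 - 36Q + 2Q^2, minimized at Q = 9 where min AVC = $22. MC = 184 - 72Q + 6Q^2.
With P = $118 above the shutdown price, P = MC gives Q = 11.
At P = $64 ≥ min AVC, set P = MC: Q = 10. The firm stays open but cuts output.

Output falls from 11 to 10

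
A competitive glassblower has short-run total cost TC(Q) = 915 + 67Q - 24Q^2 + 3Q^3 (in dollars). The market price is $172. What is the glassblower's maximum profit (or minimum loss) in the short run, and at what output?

AVC = 67 - 24Q + 3Q^2 has its minimum $19 at Q = 4; price $172 clears that bar, so the firm operates.
With MC = 67 - 48Q + 9Q^2, P = MC on the upward-sloping part at Q* = 7.
TR = 172·7 = 1204. TC = 915 + 322 = 1237. Profit = 1204 − 1237 = -$33.
By producing, the firm covers all variable cost plus $882 of fixed cost; shutting down would lose the full $915.

Profit = -$33 at Q = 7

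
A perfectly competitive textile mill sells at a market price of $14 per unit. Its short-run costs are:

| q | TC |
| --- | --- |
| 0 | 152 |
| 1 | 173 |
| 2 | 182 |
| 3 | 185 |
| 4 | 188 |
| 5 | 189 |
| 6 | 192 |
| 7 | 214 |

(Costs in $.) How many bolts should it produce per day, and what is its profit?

Compute π = P·q − TC at each output: q=0: -152; q=1: -159; q=2: -154; q=3: -143; q=4: -132; q=5: -119; q=6: -108; q=7: -116.
Profit is maximized at q = 6. AVC there is 40/6 = $6.67 ≤ P, so producing beats shutting down (which would give -$152).

q = 6; profit = -$108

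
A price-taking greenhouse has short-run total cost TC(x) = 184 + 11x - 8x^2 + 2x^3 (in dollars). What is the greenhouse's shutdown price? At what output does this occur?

$3 per unit, at x = 2

Short-run supply begins at min AVC. From VC = 11x - 8x^2 + 2x^3, AVC = 11 - 8x + 2x^2.
At the minimum of AVC, MC = AVC. MC = 11 - 16x + 6x^2; setting MC = AVC gives 4x^2 - 8x = 0, so x = 2. min AVC = 3.
For P < $3 the firm produces nothing.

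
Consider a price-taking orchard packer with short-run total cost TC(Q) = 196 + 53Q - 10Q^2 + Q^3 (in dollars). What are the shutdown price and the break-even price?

Shutdown price = $28; break-even price = $60

Shutdown price = min AVC. AVC = 53 - 10Q + Q^2, with vertex at Q = 5 and minimum $28.
ATC = 196/Q + 53 - 10Q + Q^2. Setting dATC/dQ = −196/Q^2 − 10 + 2Q = 0 gives Q = 7 (since 2·7^3 − 10·7^2 = 196).
min ATC = 196/7 + 53 − 10·7 + 7^2 = $60. That is the break-even price.
For $28 ≤ P < $60 the firm produces at a loss; below $28 it shuts down.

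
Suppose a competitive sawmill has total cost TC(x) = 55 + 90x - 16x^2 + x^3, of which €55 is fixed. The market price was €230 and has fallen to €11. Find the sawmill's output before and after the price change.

MC = 90 - 32x + 3x^2; the shutdown threshold is min AVC = €26 (at x = 8).
At P = €230 ≥ min AVC, set P = MC on the rising branch: x = 14.
At P = €11 < min AVC = €26, price no longer covers variable cost at any output, so the firm shuts down: x = 0.

Output falls from 14 to 0 (the firm shuts down)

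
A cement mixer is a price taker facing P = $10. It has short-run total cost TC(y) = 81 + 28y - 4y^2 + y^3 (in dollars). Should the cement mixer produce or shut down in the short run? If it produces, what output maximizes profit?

From TC, MC = TC'(y) = 28 - 8y + 3y^2 and AVC = VC/y = 28 - 4y + y^2.
AVC hits its minimum where MC = AVC, at y = 2, giving min AVC = 28 - 4·2 + 2^2 = $24.
P = $10 lies below min AVC = $24; no output level covers variable cost.
The firm minimizes its loss by shutting down and losing only its fixed cost of $81.

Shut down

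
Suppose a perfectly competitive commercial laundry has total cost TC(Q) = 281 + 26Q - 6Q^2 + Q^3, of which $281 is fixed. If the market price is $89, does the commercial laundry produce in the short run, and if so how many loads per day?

Strip out fixed cost: VC = 26Q - 6Q^2 + Q^3. Then AVC = 26 - 6Q + Q^2 and MC = 26 - 12Q + 3Q^2.
AVC hits its minimum where MC = AVC, at Q = 3, giving min AVC = 26 - 6·3 + 3^2 = $17.
Because $89 ≥ $17, revenue can cover variable cost; the firm operates.
Solving P = MC: -63 - 12Q + 3Q^2 = 0 ⇒ Q = -3 or 7. On the upward-sloping branch, Q* = 7.
Check: AVC at Q = 7 is $33 ≤ P, so revenue covers variable cost.
Profit = P·Q − TC = 89·7 − 512 = $111.

Produce at Q = 7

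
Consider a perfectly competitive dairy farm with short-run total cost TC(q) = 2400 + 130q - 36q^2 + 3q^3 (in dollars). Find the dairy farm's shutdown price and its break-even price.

Shutdown price = min AVC. AVC = 130 - 36q + 3q^2, with vertex at q = 6 and minimum $22.
ATC = 2400/q + 130 - 36q + 3q^2. Setting dATC/dq = −2400/q^2 − 36 + 6q = 0 gives q = 10 (since 6·10^3 − 36·10^2 = 2400).
min ATC = 2400/10 + 130 − 36·10 + 3·10^2 = $310. That is the break-even price.
For $22 ≤ P < $310 the firm produces at a loss; below $22 it shuts down.

Shutdown price = $22; break-even price = $310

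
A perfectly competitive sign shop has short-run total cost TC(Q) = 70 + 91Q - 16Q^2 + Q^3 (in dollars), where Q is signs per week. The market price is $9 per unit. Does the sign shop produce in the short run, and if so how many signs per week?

From TC, MC = TC'(Q) = 91 - 32Q + 3Q^2 and AVC = VC/Q = 91 - 16Q + Q^2.
AVC hits its minimum where MC = AVC, at Q = 8, giving min AVC = 91 - 16·8 + 8^2 = $27.
P = $9 lies below min AVC = $27; no output level covers variable cost.
Best response: produce nothing and absorb the $70 fixed cost.

Shut down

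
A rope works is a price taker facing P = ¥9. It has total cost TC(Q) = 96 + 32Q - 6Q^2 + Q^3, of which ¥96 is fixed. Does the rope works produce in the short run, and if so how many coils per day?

Shut down

Strip out fixed cost: VC = 32Q - 6Q^2 + Q^3. Then AVC = 32 - 6Q + Q^2 and MC = 32 - 12Q + 3Q^2.
AVC is minimized where dAVC/dQ = -6 + 2Q = 0, at Q = 3; min AVC = 32 - 6·3 + 3^2 = ¥23.
With P < min AVC (¥9 < ¥23), every unit sold adds to the loss.
The firm minimizes its loss by shutting down and losing only its fixed cost of ¥96.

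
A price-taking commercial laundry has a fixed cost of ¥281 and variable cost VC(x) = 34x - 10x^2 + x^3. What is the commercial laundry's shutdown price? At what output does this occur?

The firm shuts down when price falls below the minimum of average variable cost. AVC = VC/x = 34 - 10x + x^2.
At the minimum of AVC, MC = AVC. MC = 34 - 20x + 3x^2; setting MC = AVC gives 2x^2 - 10x = 0, so x = 5. min AVC = 9.
The firm shuts down for any P below ¥9.

¥9 per unit, at x = 5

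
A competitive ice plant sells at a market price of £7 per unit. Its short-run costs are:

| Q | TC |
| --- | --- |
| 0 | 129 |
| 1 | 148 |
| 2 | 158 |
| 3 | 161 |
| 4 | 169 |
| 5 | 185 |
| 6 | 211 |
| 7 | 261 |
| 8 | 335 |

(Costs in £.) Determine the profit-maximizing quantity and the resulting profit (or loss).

Tabulate TR − TC: Q=0: -129; Q=1: -141; Q=2: -144; Q=3: -140; Q=4: -141; Q=5: -150; Q=6: -169; Q=7: -212; Q=8: -279.
Profit is highest at Q = 0. Equivalently, the lowest AVC in the table is 40/4 ≈ £10 at Q = 4, and P = £7 falls below it — price never covers variable cost, so the firm shuts down and loses only its fixed cost.

Q = 0 (shut down); profit = -£129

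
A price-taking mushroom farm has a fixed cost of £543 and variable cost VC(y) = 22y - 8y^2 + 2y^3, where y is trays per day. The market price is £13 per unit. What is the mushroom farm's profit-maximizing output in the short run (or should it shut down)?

Variable cost is VC = 22y - 8y^2 + 2y^3, so AVC = VC/y = 22 - 8y + 2y^2 and MC = dTC/dy = 22 - 16y + 6y^2.
AVC is minimized where dAVC/dy = -8 + 4y = 0, at y = 2; min AVC = 22 - 8·2 + 2·2^2 = £14.
Since P = £13 < min AVC = £14, price fails to cover variable cost at any output.
Best response: produce nothing and absorb the £543 fixed cost.

Shut down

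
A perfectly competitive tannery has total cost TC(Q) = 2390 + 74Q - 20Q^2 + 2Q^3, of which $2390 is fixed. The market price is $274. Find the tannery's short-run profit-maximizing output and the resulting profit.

AVC = 74 - 20Q + 2Q^2; min AVC = $24 at Q = 5. Since P = $274 ≥ min AVC, the firm produces.
MC = 74 - 40Q + 6Q^2. Setting P = MC and taking the root on the rising branch gives Q* = 10.
TR = 274·10 = 2740. TC = 2390 + 740 = 3130. Profit = 2740 − 3130 = -$390.
That loss of $390 beats the $2390 the firm would lose by shutting down; producing recovers $2000 of fixed cost.

Profit = -$390 at Q = 10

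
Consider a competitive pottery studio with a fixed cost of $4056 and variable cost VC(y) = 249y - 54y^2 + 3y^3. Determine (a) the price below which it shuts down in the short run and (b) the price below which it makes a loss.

Shutdown price = min AVC. AVC = 249 - 54y + 3y^2, with vertex at y = 9 and minimum $6.
ATC = 4056/y + 249 - 54y + 3y^2. Setting dATC/dy = −4056/y^2 − 54 + 6y = 0 gives y = 13 (since 6·13^3 − 54·13^2 = 4056).
min ATC = 4056/13 + 249 − 54·13 + 3·13^2 = $366. That is the break-even price.
For $6 ≤ P < $366 the firm produces at a loss; below $6 it shuts down.

Shutdown price = $6; break-even price = $366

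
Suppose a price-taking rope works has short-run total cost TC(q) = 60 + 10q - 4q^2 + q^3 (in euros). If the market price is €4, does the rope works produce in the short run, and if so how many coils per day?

Shut down

Strip out fixed cost: VC = 10q - 4q^2 + q^3. Then AVC = 10 - 4q + q^2 and MC = 10 - 8q + 3q^2.
The AVC parabola has its vertex at q = 4/2 = 2, where AVC = 10 - 4·2 + 2^2 = €6.
With P < min AVC (€4 < €6), every unit sold adds to the loss.
Shutting down limits the loss to fixed cost, €60.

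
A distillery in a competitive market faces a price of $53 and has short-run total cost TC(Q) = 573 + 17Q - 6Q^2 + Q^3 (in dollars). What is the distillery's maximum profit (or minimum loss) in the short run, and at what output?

Profit = -$357 at Q = 6

AVC = 17 - 6Q + Q^2 has its minimum $8 at Q = 3; price $53 clears that bar, so the firm operates.
MC = 17 - 12Q + 3Q^2. Setting P = MC and taking the root on the rising branch gives Q* = 6.
TR = 53·6 = 318. TC = 573 + 102 = 675. Profit = 318 − 675 = -$357.
Shutting down would mean losing the fixed cost of $573, so operating at a loss of $357 is better by $216.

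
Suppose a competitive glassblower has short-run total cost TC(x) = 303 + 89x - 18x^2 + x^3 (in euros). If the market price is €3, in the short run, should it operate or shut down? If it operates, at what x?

Shut down

Strip out fixed cost: VC = 89x - 18x^2 + x^3. Then AVC = 89 - 18x + x^2 and MC = 89 - 36x + 3x^2.
AVC hits its minimum where MC = AVC, at x = 9, giving min AVC = 89 - 18·9 + 9^2 = €8.
Since P = €3 < min AVC = €8, price fails to cover variable cost at any output.
Best response: produce nothing and absorb the €303 fixed cost.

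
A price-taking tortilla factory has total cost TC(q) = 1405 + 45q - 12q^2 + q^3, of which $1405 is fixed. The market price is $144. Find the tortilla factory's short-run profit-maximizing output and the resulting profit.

AVC = 45 - 12q + q^2 has its minimum $9 at q = 6; price $144 clears that bar, so the firm operates.
MC = 45 - 24q + 3q^2. Setting P = MC and taking the root on the rising branch gives q* = 11.
TR = 144·11 = 1584. TC = 1405 + 374 = 1779. Profit = 1584 − 1779 = -$195.
Shutting down would mean losing the fixed cost of $1405, so operating at a loss of $195 is better by $1210.

Profit = -$195 at q = 11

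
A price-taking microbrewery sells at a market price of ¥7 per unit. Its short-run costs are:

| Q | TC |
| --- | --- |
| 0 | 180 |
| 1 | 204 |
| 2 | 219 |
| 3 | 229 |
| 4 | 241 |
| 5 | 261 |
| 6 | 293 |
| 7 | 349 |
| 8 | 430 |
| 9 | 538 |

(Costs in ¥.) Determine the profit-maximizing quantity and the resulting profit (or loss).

Compute π = P·Q − TC at each output: Q=0: -180; Q=1: -197; Q=2: -205; Q=3: -208; Q=4: -213; Q=5: -226; Q=6: -251; Q=7: -300; Q=8: -374; Q=9: -475.
Profit is highest at Q = 0. Equivalently, the lowest AVC in the table is 61/4 ≈ ¥15.25 at Q = 4, and P = ¥7 falls below it — price never covers variable cost, so the firm shuts down and loses only its fixed cost.

Q = 0 (shut down); profit = -¥180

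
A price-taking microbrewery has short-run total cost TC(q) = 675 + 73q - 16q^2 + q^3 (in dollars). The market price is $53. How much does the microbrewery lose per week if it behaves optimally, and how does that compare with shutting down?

Profit = -$275 at q = 10

AVC = 73 - 16q + q^2; min AVC = $9 at q = 8. Since P = $53 ≥ min AVC, the firm produces.
MC = 73 - 32q + 3q^2. Setting P = MC and taking the root on the rising branch gives q* = 10.
TR = 53·10 = 530. TC = 675 + 130 = 805. Profit = 530 − 805 = -$275.
Shutting down would mean losing the fixed cost of $675, so operating at a loss of $275 is better by $400.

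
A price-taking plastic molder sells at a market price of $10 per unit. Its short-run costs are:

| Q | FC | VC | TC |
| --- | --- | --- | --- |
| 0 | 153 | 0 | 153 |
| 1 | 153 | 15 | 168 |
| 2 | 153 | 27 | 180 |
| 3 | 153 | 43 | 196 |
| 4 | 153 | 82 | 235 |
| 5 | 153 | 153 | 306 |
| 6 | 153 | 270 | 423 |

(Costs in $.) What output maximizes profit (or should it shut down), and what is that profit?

Q = 0 (shut down); profit = -$153

Tabulate TR − TC: Q=0: -153; Q=1: -158; Q=2: -160; Q=3: -166; Q=4: -195; Q=5: -256; Q=6: -363.
Profit is highest at Q = 0. Equivalently, the lowest AVC in the table is 27/2 ≈ $13.50 at Q = 2, and P = $10 falls below it — price never covers variable cost, so the firm shuts down and loses only its fixed cost.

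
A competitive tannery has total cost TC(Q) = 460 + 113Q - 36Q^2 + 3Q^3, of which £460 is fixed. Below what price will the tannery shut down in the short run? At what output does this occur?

£5 per unit, at Q = 6

The firm shuts down when price falls below the minimum of average variable cost. AVC = VC/Q = 113 - 36Q + 3Q^2.
At the minimum of AVC, MC = AVC. MC = 113 - 72Q + 9Q^2; setting MC = AVC gives 6Q^2 - 36Q = 0, so Q = 6. min AVC = 5.
So the shutdown price is £5.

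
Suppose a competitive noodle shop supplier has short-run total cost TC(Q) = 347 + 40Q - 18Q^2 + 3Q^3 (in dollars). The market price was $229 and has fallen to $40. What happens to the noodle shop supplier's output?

AVC = 40 - 18Q + 3Q^2, minimized at Q = 3 where min AVC = $13. MC = 40 - 36Q + 9Q^2.
At P = $229 ≥ min AVC, set P = MC on the rising branch: Q = 7.
At P = $40 ≥ min AVC, set P = MC: Q = 4. The firm stays open but cuts output.

Output falls from 7 to 4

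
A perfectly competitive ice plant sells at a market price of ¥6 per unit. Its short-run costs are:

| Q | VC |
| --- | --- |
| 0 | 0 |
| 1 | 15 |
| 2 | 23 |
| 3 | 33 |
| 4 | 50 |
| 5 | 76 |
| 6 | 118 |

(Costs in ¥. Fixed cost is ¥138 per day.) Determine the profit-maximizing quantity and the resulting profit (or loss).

Q = 0 (shut down); profit = -¥138

Tabulate TR − TC: Q=0: -138; Q=1: -147; Q=2: -149; Q=3: -153; Q=4: -164; Q=5: -184; Q=6: -220.
Profit is highest at Q = 0. Equivalently, the lowest AVC in the table is 33/3 ≈ ¥11 at Q = 3, and P = ¥6 falls below it — price never covers variable cost, so the firm shuts down and loses only its fixed cost.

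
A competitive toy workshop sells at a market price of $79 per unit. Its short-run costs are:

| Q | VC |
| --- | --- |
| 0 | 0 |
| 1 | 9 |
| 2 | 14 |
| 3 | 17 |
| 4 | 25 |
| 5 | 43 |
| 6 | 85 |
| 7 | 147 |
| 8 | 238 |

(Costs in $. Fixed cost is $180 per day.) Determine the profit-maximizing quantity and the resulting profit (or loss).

Q = 7; profit = $226

Profit at each row (π = 79Q − TC): Q=0: -180; Q=1: -110; Q=2: -36; Q=3: 40; Q=4: 111; Q=5: 172; Q=6: 209; Q=7: 226; Q=8: 214.
Profit is maximized at Q = 7. AVC there is 147/7 = $21 ≤ P, so producing beats shutting down (which would give -$180).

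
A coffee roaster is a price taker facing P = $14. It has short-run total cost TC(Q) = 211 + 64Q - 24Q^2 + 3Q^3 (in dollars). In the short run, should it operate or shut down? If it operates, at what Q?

Variable cost is VC = 64Q - 24Q^2 + 3Q^3, so AVC = VC/Q = 64 - 24Q + 3Q^2 and MC = dTC/dQ = 64 - 48Q + 9Q^2.
The AVC parabola has its vertex at Q = 24/6 = 4, where AVC = 64 - 24·4 + 3·4^2 = $16.
P = $14 lies below min AVC = $16; no output level covers variable cost.
Shutting down limits the loss to fixed cost, $211.

Shut down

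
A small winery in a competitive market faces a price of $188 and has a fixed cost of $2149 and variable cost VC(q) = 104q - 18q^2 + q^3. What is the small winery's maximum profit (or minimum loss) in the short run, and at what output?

AVC = 104 - 18q + q^2; min AVC = $23 at q = 9. Since P = $188 ≥ min AVC, the firm produces.
MC = 104 - 36q + 3q^2. Setting P = MC and taking the root on the rising branch gives q* = 14.
TR = 188·14 = 2632. TC = 2149 + 672 = 2821. Profit = 2632 − 2821 = -$189.
Shutting down would mean losing the fixed cost of $2149, so operating at a loss of $189 is better by $1960.

Profit = -$189 at q = 14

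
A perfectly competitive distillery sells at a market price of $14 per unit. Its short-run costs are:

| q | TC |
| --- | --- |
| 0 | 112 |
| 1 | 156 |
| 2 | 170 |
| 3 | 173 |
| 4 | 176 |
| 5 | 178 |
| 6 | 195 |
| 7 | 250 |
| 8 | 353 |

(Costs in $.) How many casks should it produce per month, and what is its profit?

q = 5; profit = -$108

Profit at each row (π = 14q − TC): q=0: -112; q=1: -142; q=2: -142; q=3: -131; q=4: -120; q=5: -108; q=6: -111; q=7: -152; q=8: -241.
Profit is maximized at q = 5. AVC there is 66/5 = $13.20 ≤ P, so producing beats shutting down (which would give -$112).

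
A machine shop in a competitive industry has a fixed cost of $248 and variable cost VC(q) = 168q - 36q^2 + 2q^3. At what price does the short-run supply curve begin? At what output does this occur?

Short-run supply begins at min AVC. From VC = 168q - 36q^2 + 2q^3, AVC = 168 - 36q + 2q^2.
At the minimum of AVC, MC = AVC. MC = 168 - 72q + 6q^2; setting MC = AVC gives 4q^2 - 36q = 0, so q = 9. min AVC = 6.
So the shutdown price is $6.

$6 per unit, at q = 9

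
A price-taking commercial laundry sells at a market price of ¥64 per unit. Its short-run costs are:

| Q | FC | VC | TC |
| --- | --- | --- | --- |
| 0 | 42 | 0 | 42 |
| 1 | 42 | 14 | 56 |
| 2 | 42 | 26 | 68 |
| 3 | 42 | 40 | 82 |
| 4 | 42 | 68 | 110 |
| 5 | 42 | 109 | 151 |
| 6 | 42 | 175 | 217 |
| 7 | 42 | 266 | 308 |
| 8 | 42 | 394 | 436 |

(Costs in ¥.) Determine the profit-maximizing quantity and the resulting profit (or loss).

Q = 5; profit = ¥169

Tabulate TR − TC: Q=0: -42; Q=1: 8; Q=2: 60; Q=3: 110; Q=4: 146; Q=5: 169; Q=6: 167; Q=7: 140; Q=8: 76.
Profit is maximized at Q = 5. AVC there is 109/5 = ¥21.80 ≤ P, so producing beats shutting down (which would give -¥42).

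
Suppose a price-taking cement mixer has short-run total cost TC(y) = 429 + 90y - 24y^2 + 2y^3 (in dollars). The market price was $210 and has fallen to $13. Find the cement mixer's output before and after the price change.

Output falls from 10 to 0 (the firm shuts down)

MC = 90 - 48y + 6y^2; the shutdown threshold is min AVC = $18 (at y = 6).
At P = $210 ≥ min AVC, set P = MC on the rising branch: y = 10.
At P = $13 < min AVC = $18, price no longer covers variable cost at any output, so the firm shuts down: y = 0.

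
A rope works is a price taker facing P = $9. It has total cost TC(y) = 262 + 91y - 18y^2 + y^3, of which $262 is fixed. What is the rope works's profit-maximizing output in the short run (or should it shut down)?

Shut down

Variable cost is VC = 91y - 18y^2 + y^3, so AVC = VC/y = 91 - 18y + y^2 and MC = dTC/dy = 91 - 36y + 3y^2.
The AVC parabola has its vertex at y = 18/2 = 9, where AVC = 91 - 18·9 + 9^2 = $10.
Since P = $9 < min AVC = $10, price fails to cover variable cost at any output.
Best response: produce nothing and absorb the $262 fixed cost.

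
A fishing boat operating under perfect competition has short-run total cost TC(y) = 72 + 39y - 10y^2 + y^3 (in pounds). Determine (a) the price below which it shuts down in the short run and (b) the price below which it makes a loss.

AVC = 39 - 10y + y^2; minimized at y = 5, giving min AVC = £14. That is the shutdown price.
ATC = 72/y + 39 - 10y + y^2. Setting dATC/dy = −72/y^2 − 10 + 2y = 0 gives y = 6 (since 2·6^3 − 10·6^2 = 72).
min ATC = 72/6 + 39 − 10·6 + 6^2 = £27. That is the break-even price.
Between these two prices the firm operates at a loss; above £27 it earns a profit.

Shutdown price = £14; break-even price = £27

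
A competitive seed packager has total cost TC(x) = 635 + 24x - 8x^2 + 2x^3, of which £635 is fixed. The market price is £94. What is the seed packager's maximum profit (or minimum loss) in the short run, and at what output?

AVC = 24 - 8x + 2x^2 has its minimum £16 at x = 2; price £94 clears that bar, so the firm operates.
MC = 24 - 16x + 6x^2. Setting P = MC and taking the root on the rising branch gives x* = 5.
TR = 94·5 = 470. TC = 635 + 170 = 805. Profit = 470 − 805 = -£335.
By producing, the firm covers all variable cost plus £300 of fixed cost; shutting down would lose the full £635.

Profit = -£335 at x = 5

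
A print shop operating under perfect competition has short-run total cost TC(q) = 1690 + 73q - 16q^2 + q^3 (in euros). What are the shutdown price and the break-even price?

Shutdown price = €9; break-even price = €164

Shutdown price = min AVC. AVC = 73 - 16q + q^2, with vertex at q = 8 and minimum €9.
ATC = 1690/q + 73 - 16q + q^2. Setting dATC/dq = −1690/q^2 − 16 + 2q = 0 gives q = 13 (since 2·13^3 − 16·13^2 = 1690).
min ATC = 1690/13 + 73 − 16·13 + 13^2 = €164. That is the break-even price.
Between these two prices the firm operates at a loss; above €164 it earns a profit.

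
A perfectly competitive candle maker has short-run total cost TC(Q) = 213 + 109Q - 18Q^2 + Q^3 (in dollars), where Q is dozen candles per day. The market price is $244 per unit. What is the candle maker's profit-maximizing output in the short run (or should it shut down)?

Strip out fixed cost: VC = 109Q - 18Q^2 + Q^3. Then AVC = 109 - 18Q + Q^2 and MC = 109 - 36Q + 3Q^2.
AVC hits its minimum where MC = AVC, at Q = 9, giving min AVC = 109 - 18·9 + 9^2 = $28.
Since P = $244 ≥ min AVC = $28, price covers variable cost and the firm should produce.
Solving P = MC: -135 - 36Q + 3Q^2 = 0 ⇒ Q = -3 or 15. On the upward-sloping branch, Q* = 15.
Check: AVC at Q = 15 is $64 ≤ P, so revenue covers variable cost.
Profit = P·Q − TC = 244·15 − 1173 = $2487.

Produce at Q = 15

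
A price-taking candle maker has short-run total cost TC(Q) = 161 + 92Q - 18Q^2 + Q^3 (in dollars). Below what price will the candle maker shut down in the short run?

$11 per unit

The firm shuts down when price falls below the minimum of average variable cost. AVC = VC/Q = 92 - 18Q + Q^2.
At the minimum of AVC, MC = AVC. MC = 92 - 36Q + 3Q^2; setting MC = AVC gives 2Q^2 - 18Q = 0, so Q = 9. min AVC = 11.
The firm shuts down for any P below $11.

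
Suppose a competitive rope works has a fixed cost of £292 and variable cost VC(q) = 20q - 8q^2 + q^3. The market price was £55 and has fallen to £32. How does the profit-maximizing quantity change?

MC = 20 - 16q + 3q^2; the shutdown threshold is min AVC = £4 (at q = 4).
At P = £55 ≥ min AVC, set P = MC on the rising branch: q = 7.
At P = £32 ≥ min AVC, set P = MC: q = 6. The firm stays open but cuts output.

Output falls from 7 to 6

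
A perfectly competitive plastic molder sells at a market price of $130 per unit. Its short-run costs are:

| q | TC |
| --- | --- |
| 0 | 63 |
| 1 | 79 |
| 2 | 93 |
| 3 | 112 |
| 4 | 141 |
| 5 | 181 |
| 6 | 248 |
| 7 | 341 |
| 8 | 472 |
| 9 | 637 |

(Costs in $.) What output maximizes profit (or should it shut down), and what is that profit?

q = 7; profit = $569

Compute π = P·q − TC at each output: q=0: -63; q=1: 51; q=2: 167; q=3: 278; q=4: 379; q=5: 469; q=6: 532; q=7: 569; q=8: 568; q=9: 533.
Profit is maximized at q = 7. AVC there is 278/7 = $39.71 ≤ P, so producing beats shutting down (which would give -$63).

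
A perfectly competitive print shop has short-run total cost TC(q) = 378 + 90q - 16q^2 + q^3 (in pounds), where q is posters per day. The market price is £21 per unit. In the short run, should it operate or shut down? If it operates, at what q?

Variable cost is VC = 90q - 16q^2 + q^3, so AVC = VC/q = 90 - 16q + q^2 and MC = dTC/dq = 90 - 32q + 3q^2.
AVC is minimized where dAVC/dq = -16 + 2q = 0, at q = 8; min AVC = 90 - 16·8 + 8^2 = £26.
Since P = £21 < min AVC = £26, price fails to cover variable cost at any output.
Best response: produce nothing and absorb the £378 fixed cost.

Shut down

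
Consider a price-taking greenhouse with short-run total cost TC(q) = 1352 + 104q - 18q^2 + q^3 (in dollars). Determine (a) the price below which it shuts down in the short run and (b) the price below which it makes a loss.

Shutdown price = min AVC. AVC = 104 - 18q + q^2, with vertex at q = 9 and minimum $23.
ATC = 1352/q + 104 - 18q + q^2. Setting dATC/dq = −1352/q^2 − 18 + 2q = 0 gives q = 13 (since 2·13^3 − 18·13^2 = 1352).
min ATC = 1352/13 + 104 − 18·13 + 13^2 = $143. That is the break-even price.
For $23 ≤ P < $143 the firm produces at a loss; below $23 it shuts down.

Shutdown price = $23; break-even price = $143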